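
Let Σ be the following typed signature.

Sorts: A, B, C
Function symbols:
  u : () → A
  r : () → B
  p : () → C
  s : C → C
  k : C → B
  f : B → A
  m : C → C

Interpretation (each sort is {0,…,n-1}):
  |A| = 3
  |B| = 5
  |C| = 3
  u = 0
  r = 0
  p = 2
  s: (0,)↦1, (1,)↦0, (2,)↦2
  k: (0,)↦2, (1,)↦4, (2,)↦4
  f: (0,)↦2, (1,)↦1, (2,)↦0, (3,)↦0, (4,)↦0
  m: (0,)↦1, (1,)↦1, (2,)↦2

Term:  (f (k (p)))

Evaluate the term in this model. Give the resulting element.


value = 0

  p = 2
  (k (p)) = k(2,) = 4
  (f (k (p))) = f(4,) = 0


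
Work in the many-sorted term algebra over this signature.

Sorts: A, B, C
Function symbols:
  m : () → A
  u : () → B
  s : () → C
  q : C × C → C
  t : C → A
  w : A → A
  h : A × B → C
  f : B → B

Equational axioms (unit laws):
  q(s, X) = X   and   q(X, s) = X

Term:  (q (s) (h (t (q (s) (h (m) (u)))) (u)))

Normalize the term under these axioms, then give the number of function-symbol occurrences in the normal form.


1. (q (s) (h (t (q (s) (h (m) (u)))) (u)))  →  (h (t (q (s) (h (m) (u)))) (u))
2. (h (t (q (s) (h (m) (u)))) (u))  →  (h (t (h (m) (u))) (u))
normal form: (h (t (h (m) (u))) (u))

size = 6


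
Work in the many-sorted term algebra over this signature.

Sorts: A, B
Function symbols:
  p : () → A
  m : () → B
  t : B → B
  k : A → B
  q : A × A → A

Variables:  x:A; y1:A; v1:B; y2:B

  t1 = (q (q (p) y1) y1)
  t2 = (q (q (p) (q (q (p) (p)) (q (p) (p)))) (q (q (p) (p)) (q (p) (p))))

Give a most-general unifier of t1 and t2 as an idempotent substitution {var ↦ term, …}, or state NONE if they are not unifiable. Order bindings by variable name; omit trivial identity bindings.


{y1 ↦ (q (q (p) (p)) (q (p) (p)))}


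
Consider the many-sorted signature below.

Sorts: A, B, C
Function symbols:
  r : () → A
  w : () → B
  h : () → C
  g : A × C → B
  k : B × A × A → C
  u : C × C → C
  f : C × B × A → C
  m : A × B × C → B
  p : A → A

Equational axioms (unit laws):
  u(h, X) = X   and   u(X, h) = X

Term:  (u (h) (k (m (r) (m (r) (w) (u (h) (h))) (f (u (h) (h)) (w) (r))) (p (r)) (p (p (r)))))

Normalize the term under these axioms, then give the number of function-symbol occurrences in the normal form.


size = 16

1. (u (h) (k (m (r) (m (r) (w) (u (h) (h))) (f (u (h) (h)) (w) (r))) (p (r)) (p (p (r)))))  →  (k (m (r) (m (r) (w) (u (h) (h))) (f (u (h) (h)) (w) (r))) (p (r)) (p (p (r))))
2. (k (m (r) (m (r) (w) (u (h) (h))) (f (u (h) (h)) (w) (r))) (p (r)) (p (p (r))))  →  (k (m (r) (m (r) (w) (h)) (f (u (h) (h)) (w) (r))) (p (r)) (p (p (r))))
3. (k (m (r) (m (r) (w) (h)) (f (u (h) (h)) (w) (r))) (p (r)) (p (p (r))))  →  (k (m (r) (m (r) (w) (h)) (f (h) (w) (r))) (p (r)) (p (p (r))))
normal form: (k (m (r) (m (r) (w) (h)) (f (h) (w) (r))) (p (r)) (p (p (r))))


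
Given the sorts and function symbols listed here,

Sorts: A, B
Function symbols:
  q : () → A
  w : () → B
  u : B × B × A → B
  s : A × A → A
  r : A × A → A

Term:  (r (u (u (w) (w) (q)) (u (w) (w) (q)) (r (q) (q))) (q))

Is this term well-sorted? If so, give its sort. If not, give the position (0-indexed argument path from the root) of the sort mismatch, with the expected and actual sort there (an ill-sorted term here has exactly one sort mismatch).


      (w) : B
      (w) : B
      (q) : A
    (u (w) (w) (q)) : B
      (w) : B
      (w) : B
      (q) : A
    (u (w) (w) (q)) : B
      (q) : A
      (q) : A
    (r (q) (q)) : A
  (u (u (w) (w) (q)) (u (w) (w) (q)) (r (q) (q))) : B
  (q) : A
(r (u (u (w) (w) (q)) (u (w) (w) (q)) (r (q) (q))) (q)) : ✗ arg 0 at [0] has sort B, expected A

ill-sorted at position [0]: expected A, got B


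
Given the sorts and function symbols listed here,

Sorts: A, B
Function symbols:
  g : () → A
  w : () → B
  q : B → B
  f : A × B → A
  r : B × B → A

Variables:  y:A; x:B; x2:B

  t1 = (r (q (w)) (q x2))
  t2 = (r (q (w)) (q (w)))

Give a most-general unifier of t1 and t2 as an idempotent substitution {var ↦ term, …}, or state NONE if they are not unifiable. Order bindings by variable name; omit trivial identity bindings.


{x2 ↦ (w)}


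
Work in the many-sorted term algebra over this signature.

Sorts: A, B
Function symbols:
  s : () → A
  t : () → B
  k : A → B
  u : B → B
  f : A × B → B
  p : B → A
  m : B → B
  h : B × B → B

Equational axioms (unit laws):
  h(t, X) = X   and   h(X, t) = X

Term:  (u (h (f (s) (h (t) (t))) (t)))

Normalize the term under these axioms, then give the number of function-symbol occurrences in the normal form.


1. (u (h (f (s) (h (t) (t))) (t)))  →  (u (f (s) (h (t) (t))))
2. (u (f (s) (h (t) (t))))  →  (u (f (s) (t)))
normal form: (u (f (s) (t)))

size = 4


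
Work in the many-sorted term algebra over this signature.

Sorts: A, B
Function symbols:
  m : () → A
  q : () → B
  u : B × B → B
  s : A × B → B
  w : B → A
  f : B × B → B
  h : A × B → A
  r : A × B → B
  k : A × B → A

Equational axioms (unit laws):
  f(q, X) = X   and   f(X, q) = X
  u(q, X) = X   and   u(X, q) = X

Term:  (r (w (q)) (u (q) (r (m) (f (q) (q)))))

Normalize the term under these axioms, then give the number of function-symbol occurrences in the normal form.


size = 6

1. (r (w (q)) (u (q) (r (m) (f (q) (q)))))  →  (r (w (q)) (r (m) (f (q) (q))))
2. (r (w (q)) (r (m) (f (q) (q))))  →  (r (w (q)) (r (m) (q)))
normal form: (r (w (q)) (r (m) (q)))


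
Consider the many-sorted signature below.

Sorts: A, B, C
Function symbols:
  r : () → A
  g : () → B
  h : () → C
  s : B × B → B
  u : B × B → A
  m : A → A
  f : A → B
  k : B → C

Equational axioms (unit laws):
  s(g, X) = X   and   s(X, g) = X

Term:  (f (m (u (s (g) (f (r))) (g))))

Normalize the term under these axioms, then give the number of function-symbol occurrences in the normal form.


size = 6

1. (f (m (u (s (g) (f (r))) (g))))  →  (f (m (u (f (r)) (g))))
normal form: (f (m (u (f (r)) (g))))


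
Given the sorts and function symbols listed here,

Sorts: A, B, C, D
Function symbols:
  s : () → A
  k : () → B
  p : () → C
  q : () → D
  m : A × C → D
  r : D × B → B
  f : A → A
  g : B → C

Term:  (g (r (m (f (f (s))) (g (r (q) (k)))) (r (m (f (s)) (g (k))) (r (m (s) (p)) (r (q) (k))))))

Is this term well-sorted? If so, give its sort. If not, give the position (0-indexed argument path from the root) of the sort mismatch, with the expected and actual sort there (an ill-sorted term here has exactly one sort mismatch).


well-sorted; sort = C

          (s) : A
        (f (s)) : A
      (f (f (s))) : A
          (q) : D
          (k) : B
        (r (q) (k)) : B
      (g (r (q) (k))) : C
    (m (f (f (s))) (g (r (q) (k)))) : D
          (s) : A
        (f (s)) : A
          (k) : B
        (g (k)) : C
      (m (f (s)) (g (k))) : D
          (s) : A
          (p) : C
        (m (s) (p)) : D
          (q) : D
          (k) : B
        (r (q) (k)) : B
      (r (m (s) (p)) (r (q) (k))) : B
    (r (m (f (s)) (g (k))) (r (m (s) (p)) (r (q) (k)))) : B
  (r (m (f (f (s))) (g (r (q) (k)))) (r (m (f (s)) (g (k))) (r (m (s) (p)) (r (q) (k))))) : B
(g (r (m (f (f (s))) (g (r (q) (k)))) (r (m (f (s)) (g (k))) (r (m (s) (p)) (r (q) (k)))))) : C


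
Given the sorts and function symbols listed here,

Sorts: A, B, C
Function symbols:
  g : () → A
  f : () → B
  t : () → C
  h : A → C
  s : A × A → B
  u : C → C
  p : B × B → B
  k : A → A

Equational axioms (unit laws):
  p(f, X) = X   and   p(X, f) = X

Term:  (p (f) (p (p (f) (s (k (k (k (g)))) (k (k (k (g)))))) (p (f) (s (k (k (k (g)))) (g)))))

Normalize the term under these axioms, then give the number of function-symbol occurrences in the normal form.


size = 16

1. (p (f) (p (p (f) (s (k (k (k (g)))) (k (k (k (g)))))) (p (f) (s (k (k (k (g)))) (g)))))  →  (p (p (f) (s (k (k (k (g)))) (k (k (k (g)))))) (p (f) (s (k (k (k (g)))) (g))))
2. (p (p (f) (s (k (k (k (g)))) (k (k (k (g)))))) (p (f) (s (k (k (k (g)))) (g))))  →  (p (s (k (k (k (g)))) (k (k (k (g))))) (p (f) (s (k (k (k (g)))) (g))))
3. (p (s (k (k (k (g)))) (k (k (k (g))))) (p (f) (s (k (k (k (g)))) (g))))  →  (p (s (k (k (k (g)))) (k (k (k (g))))) (s (k (k (k (g)))) (g)))
normal form: (p (s (k (k (k (g)))) (k (k (k (g))))) (s (k (k (k (g)))) (g)))


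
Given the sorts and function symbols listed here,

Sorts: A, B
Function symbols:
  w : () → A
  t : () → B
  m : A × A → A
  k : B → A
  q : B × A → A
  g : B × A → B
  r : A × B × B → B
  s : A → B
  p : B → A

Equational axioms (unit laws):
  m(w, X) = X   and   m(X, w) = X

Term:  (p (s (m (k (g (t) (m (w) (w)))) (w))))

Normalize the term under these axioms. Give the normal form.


normal form = (p (s (k (g (t) (w)))))

1. (p (s (m (k (g (t) (m (w) (w)))) (w))))  →  (p (s (k (g (t) (m (w) (w))))))
2. (p (s (k (g (t) (m (w) (w))))))  →  (p (s (k (g (t) (w)))))


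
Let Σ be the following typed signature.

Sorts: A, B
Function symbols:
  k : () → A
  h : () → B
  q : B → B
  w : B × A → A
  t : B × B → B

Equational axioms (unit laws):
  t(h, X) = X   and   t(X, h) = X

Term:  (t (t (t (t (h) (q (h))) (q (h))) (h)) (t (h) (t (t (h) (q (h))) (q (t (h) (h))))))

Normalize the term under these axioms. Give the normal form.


1. (t (t (t (t (h) (q (h))) (q (h))) (h)) (t (h) (t (t (h) (q (h))) (q (t (h) (h))))))  →  (t (t (t (h) (q (h))) (q (h))) (t (h) (t (t (h) (q (h))) (q (t (h) (h))))))
2. (t (t (t (h) (q (h))) (q (h))) (t (h) (t (t (h) (q (h))) (q (t (h) (h))))))  →  (t (t (q (h)) (q (h))) (t (h) (t (t (h) (q (h))) (q (t (h) (h))))))
3. (t (t (q (h)) (q (h))) (t (h) (t (t (h) (q (h))) (q (t (h) (h))))))  →  (t (t (q (h)) (q (h))) (t (t (h) (q (h))) (q (t (h) (h)))))
4. (t (t (q (h)) (q (h))) (t (t (h) (q (h))) (q (t (h) (h)))))  →  (t (t (q (h)) (q (h))) (t (q (h)) (q (t (h) (h)))))
5. (t (t (q (h)) (q (h))) (t (q (h)) (q (t (h) (h)))))  →  (t (t (q (h)) (q (h))) (t (q (h)) (q (h))))

normal form = (t (t (q (h)) (q (h))) (t (q (h)) (q (h))))


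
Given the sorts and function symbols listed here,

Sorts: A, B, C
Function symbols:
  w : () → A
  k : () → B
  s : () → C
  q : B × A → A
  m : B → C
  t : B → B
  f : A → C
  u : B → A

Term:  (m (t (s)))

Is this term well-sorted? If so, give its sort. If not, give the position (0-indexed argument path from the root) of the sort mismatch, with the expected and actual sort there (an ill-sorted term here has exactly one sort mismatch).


ill-sorted at position [0, 0]: expected B, got C

    (s) : C
  (t (s)) : ✗ arg 0 at [0, 0] has sort C, expected B


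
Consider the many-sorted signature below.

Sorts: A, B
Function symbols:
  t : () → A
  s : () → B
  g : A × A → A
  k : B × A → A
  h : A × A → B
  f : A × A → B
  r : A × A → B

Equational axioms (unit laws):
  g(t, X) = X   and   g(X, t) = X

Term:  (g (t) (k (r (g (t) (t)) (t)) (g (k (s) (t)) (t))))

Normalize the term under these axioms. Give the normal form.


normal form = (k (r (t) (t)) (k (s) (t)))

1. (g (t) (k (r (g (t) (t)) (t)) (g (k (s) (t)) (t))))  →  (k (r (g (t) (t)) (t)) (g (k (s) (t)) (t)))
2. (k (r (g (t) (t)) (t)) (g (k (s) (t)) (t)))  →  (k (r (t) (t)) (g (k (s) (t)) (t)))
3. (k (r (t) (t)) (g (k (s) (t)) (t)))  →  (k (r (t) (t)) (k (s) (t)))


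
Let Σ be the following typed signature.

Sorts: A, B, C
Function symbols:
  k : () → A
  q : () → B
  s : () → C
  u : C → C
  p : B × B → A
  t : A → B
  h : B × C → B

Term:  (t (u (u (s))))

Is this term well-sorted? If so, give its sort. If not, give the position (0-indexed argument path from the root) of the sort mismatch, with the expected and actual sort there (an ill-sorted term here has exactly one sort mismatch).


      (s) : C
    (u (s)) : C
  (u (u (s))) : C
(t (u (u (s)))) : ✗ arg 0 at [0] has sort C, expected A

ill-sorted at position [0]: expected A, got C


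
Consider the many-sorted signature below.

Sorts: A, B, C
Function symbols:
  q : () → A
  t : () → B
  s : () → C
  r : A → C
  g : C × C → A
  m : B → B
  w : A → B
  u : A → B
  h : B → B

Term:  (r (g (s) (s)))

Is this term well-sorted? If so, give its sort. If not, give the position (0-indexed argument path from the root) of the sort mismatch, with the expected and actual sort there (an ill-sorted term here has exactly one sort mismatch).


well-sorted; sort = C

    (s) : C
    (s) : C
  (g (s) (s)) : A
(r (g (s) (s))) : C


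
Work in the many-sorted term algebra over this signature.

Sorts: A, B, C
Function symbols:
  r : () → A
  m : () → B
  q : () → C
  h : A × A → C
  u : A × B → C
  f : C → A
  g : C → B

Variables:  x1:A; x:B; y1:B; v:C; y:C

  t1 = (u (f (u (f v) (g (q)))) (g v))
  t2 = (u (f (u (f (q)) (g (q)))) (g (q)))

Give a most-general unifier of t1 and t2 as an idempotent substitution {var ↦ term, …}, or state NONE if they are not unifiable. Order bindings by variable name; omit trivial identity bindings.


{v ↦ (q)}


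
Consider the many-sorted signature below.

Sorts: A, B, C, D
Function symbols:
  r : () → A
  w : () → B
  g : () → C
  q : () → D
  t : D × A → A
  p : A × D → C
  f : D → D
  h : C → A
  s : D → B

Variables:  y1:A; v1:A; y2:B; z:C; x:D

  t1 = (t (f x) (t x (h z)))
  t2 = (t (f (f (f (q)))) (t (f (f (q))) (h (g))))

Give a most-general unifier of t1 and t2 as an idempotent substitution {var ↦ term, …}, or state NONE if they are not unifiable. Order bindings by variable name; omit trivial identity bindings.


{x ↦ (f (f (q))), z ↦ (g)}


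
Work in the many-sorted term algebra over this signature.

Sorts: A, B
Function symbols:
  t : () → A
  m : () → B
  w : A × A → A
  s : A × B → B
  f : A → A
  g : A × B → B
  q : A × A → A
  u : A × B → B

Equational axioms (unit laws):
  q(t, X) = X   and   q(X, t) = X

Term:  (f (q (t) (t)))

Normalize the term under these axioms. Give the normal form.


normal form = (f (t))

1. (f (q (t) (t)))  →  (f (t))


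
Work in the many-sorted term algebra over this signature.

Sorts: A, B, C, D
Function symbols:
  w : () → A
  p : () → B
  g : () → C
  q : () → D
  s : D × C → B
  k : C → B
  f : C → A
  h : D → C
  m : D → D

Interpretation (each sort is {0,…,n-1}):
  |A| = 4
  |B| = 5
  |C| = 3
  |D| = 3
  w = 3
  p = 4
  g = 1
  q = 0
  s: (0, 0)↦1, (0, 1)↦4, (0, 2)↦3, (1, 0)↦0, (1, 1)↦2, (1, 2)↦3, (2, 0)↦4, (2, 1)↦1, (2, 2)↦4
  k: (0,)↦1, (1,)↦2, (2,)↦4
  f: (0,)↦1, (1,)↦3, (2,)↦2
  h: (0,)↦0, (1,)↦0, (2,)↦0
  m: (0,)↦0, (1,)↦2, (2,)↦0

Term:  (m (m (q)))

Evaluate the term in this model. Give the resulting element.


value = 0

  q = 0
  (m (q)) = m(0,) = 0
  (m (m (q))) = m(0,) = 0


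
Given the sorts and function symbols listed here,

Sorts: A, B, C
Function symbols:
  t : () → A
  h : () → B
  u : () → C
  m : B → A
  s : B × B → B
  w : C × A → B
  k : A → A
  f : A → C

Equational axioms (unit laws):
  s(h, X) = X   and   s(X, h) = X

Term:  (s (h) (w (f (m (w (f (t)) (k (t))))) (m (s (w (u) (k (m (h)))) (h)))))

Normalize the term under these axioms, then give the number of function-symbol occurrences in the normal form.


size = 14

1. (s (h) (w (f (m (w (f (t)) (k (t))))) (m (s (w (u) (k (m (h)))) (h)))))  →  (w (f (m (w (f (t)) (k (t))))) (m (s (w (u) (k (m (h)))) (h))))
2. (w (f (m (w (f (t)) (k (t))))) (m (s (w (u) (k (m (h)))) (h))))  →  (w (f (m (w (f (t)) (k (t))))) (m (w (u) (k (m (h))))))
normal form: (w (f (m (w (f (t)) (k (t))))) (m (w (u) (k (m (h))))))


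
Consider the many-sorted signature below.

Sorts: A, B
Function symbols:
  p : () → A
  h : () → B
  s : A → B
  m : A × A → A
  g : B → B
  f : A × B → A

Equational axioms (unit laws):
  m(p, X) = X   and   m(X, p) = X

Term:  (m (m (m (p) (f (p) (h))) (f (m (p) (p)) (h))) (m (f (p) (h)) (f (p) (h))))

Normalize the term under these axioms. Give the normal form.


normal form = (m (m (f (p) (h)) (f (p) (h))) (m (f (p) (h)) (f (p) (h))))

1. (m (m (m (p) (f (p) (h))) (f (m (p) (p)) (h))) (m (f (p) (h)) (f (p) (h))))  →  (m (m (f (p) (h)) (f (m (p) (p)) (h))) (m (f (p) (h)) (f (p) (h))))
2. (m (m (f (p) (h)) (f (m (p) (p)) (h))) (m (f (p) (h)) (f (p) (h))))  →  (m (m (f (p) (h)) (f (p) (h))) (m (f (p) (h)) (f (p) (h))))


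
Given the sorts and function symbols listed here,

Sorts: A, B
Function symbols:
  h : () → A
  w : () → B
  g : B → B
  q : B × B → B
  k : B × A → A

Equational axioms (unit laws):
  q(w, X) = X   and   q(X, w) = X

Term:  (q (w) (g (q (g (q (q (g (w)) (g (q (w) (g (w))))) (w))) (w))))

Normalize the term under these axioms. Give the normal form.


1. (q (w) (g (q (g (q (q (g (w)) (g (q (w) (g (w))))) (w))) (w))))  →  (g (q (g (q (q (g (w)) (g (q (w) (g (w))))) (w))) (w)))
2. (g (q (g (q (q (g (w)) (g (q (w) (g (w))))) (w))) (w)))  →  (g (g (q (q (g (w)) (g (q (w) (g (w))))) (w))))
3. (g (g (q (q (g (w)) (g (q (w) (g (w))))) (w))))  →  (g (g (q (g (w)) (g (q (w) (g (w)))))))
4. (g (g (q (g (w)) (g (q (w) (g (w)))))))  →  (g (g (q (g (w)) (g (g (w))))))

normal form = (g (g (q (g (w)) (g (g (w))))))


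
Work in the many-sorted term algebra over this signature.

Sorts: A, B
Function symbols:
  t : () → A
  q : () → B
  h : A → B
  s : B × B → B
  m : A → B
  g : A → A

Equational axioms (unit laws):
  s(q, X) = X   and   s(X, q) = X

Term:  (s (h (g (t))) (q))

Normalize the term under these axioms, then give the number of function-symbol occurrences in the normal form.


1. (s (h (g (t))) (q))  →  (h (g (t)))
normal form: (h (g (t)))

size = 3


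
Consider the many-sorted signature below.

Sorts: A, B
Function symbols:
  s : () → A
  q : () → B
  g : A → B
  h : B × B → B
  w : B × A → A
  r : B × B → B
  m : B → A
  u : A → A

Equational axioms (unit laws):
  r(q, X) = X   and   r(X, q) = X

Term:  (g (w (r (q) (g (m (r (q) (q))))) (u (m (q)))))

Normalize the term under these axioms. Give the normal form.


normal form = (g (w (g (m (q))) (u (m (q)))))

1. (g (w (r (q) (g (m (r (q) (q))))) (u (m (q)))))  →  (g (w (g (m (r (q) (q)))) (u (m (q)))))
2. (g (w (g (m (r (q) (q)))) (u (m (q)))))  →  (g (w (g (m (q))) (u (m (q)))))


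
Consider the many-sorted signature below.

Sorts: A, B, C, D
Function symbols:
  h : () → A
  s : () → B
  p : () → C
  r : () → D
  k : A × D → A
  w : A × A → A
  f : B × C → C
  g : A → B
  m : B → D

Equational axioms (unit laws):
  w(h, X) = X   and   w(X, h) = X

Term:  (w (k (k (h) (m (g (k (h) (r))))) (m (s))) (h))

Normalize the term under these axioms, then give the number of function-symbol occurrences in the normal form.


size = 10

1. (w (k (k (h) (m (g (k (h) (r))))) (m (s))) (h))  →  (k (k (h) (m (g (k (h) (r))))) (m (s)))
normal form: (k (k (h) (m (g (k (h) (r))))) (m (s)))


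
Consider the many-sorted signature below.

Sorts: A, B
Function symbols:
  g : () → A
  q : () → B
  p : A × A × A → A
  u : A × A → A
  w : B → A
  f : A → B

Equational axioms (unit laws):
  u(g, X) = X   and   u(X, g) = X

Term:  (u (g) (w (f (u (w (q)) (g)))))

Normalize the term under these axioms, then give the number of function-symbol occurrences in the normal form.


size = 4

1. (u (g) (w (f (u (w (q)) (g)))))  →  (w (f (u (w (q)) (g))))
2. (w (f (u (w (q)) (g))))  →  (w (f (w (q))))
normal form: (w (f (w (q))))


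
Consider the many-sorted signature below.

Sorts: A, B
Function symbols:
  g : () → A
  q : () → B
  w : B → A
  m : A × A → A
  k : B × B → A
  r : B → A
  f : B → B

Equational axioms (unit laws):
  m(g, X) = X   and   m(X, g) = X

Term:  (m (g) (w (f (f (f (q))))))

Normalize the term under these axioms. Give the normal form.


1. (m (g) (w (f (f (f (q))))))  →  (w (f (f (f (q)))))

normal form = (w (f (f (f (q)))))


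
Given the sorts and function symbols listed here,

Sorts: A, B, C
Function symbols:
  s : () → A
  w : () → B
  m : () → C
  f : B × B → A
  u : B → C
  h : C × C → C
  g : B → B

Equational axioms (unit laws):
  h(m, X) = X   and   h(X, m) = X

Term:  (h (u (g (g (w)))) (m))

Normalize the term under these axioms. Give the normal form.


normal form = (u (g (g (w))))

1. (h (u (g (g (w)))) (m))  →  (u (g (g (w))))


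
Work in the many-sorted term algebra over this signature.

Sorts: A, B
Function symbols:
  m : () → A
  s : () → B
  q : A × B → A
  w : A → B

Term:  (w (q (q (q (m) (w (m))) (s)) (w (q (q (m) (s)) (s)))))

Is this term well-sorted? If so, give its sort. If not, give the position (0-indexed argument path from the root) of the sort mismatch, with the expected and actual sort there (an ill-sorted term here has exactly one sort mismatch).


        (m) : A
          (m) : A
        (w (m)) : B
      (q (m) (w (m))) : A
      (s) : B
    (q (q (m) (w (m))) (s)) : A
          (m) : A
          (s) : B
        (q (m) (s)) : A
        (s) : B
      (q (q (m) (s)) (s)) : A
    (w (q (q (m) (s)) (s))) : B
  (q (q (q (m) (w (m))) (s)) (w (q (q (m) (s)) (s)))) : A
(w (q (q (q (m) (w (m))) (s)) (w (q (q (m) (s)) (s))))) : B

well-sorted; sort = B


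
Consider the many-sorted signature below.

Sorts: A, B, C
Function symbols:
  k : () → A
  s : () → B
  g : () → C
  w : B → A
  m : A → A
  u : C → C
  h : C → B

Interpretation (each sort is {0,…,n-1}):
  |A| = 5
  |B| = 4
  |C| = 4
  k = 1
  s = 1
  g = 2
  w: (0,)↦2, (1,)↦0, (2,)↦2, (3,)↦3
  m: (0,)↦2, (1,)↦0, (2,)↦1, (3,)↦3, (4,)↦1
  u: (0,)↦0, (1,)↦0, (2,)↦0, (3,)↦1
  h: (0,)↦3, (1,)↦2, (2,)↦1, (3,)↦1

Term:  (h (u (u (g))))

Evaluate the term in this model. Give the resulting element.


value = 3

  g = 2
  (u (g)) = u(2,) = 0
  (u (u (g))) = u(0,) = 0
  (h (u (u (g)))) = h(0,) = 3


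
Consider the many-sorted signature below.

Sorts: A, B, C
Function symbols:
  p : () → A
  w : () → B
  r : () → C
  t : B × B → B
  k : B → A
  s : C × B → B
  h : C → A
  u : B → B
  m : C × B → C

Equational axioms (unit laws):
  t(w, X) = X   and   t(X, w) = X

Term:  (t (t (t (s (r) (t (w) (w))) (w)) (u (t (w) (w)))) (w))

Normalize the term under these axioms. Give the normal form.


1. (t (t (t (s (r) (t (w) (w))) (w)) (u (t (w) (w)))) (w))  →  (t (t (s (r) (t (w) (w))) (w)) (u (t (w) (w))))
2. (t (t (s (r) (t (w) (w))) (w)) (u (t (w) (w))))  →  (t (s (r) (t (w) (w))) (u (t (w) (w))))
3. (t (s (r) (t (w) (w))) (u (t (w) (w))))  →  (t (s (r) (w)) (u (t (w) (w))))
4. (t (s (r) (w)) (u (t (w) (w))))  →  (t (s (r) (w)) (u (w)))

normal form = (t (s (r) (w)) (u (w)))


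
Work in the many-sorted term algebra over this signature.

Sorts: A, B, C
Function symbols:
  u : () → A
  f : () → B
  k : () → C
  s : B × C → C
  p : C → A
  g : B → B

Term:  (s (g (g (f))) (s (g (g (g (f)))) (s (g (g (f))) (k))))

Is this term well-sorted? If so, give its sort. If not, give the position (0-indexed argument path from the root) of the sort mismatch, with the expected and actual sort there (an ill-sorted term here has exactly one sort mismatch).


      (f) : B
    (g (f)) : B
  (g (g (f))) : B
          (f) : B
        (g (f)) : B
      (g (g (f))) : B
    (g (g (g (f)))) : B
          (f) : B
        (g (f)) : B
      (g (g (f))) : B
      (k) : C
    (s (g (g (f))) (k)) : C
  (s (g (g (g (f)))) (s (g (g (f))) (k))) : C
(s (g (g (f))) (s (g (g (g (f)))) (s (g (g (f))) (k)))) : C

well-sorted; sort = C


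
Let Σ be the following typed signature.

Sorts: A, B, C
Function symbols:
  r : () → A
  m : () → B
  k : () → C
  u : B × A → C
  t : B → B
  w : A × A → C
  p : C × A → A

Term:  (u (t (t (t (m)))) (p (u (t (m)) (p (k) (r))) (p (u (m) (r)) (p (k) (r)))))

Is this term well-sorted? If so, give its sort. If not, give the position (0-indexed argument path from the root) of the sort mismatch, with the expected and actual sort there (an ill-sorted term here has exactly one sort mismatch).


well-sorted; sort = C

        (m) : B
      (t (m)) : B
    (t (t (m))) : B
  (t (t (t (m)))) : B
        (m) : B
      (t (m)) : B
        (k) : C
        (r) : A
      (p (k) (r)) : A
    (u (t (m)) (p (k) (r))) : C
        (m) : B
        (r) : A
      (u (m) (r)) : C
        (k) : C
        (r) : A
      (p (k) (r)) : A
    (p (u (m) (r)) (p (k) (r))) : A
  (p (u (t (m)) (p (k) (r))) (p (u (m) (r)) (p (k) (r)))) : A
(u (t (t (t (m)))) (p (u (t (m)) (p (k) (r))) (p (u (m) (r)) (p (k) (r))))) : C


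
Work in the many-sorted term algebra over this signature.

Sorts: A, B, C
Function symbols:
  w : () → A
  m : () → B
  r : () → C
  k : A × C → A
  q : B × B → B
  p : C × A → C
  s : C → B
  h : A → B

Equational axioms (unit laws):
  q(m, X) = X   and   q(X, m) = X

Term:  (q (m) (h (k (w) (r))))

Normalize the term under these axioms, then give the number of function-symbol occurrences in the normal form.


size = 4

1. (q (m) (h (k (w) (r))))  →  (h (k (w) (r)))
normal form: (h (k (w) (r)))


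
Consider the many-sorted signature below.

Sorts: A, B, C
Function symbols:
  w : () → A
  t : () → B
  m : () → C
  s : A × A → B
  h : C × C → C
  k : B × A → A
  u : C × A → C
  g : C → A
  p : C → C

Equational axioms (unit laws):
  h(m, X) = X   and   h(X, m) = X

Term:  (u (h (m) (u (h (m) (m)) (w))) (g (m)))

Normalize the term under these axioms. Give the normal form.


normal form = (u (u (m) (w)) (g (m)))

1. (u (h (m) (u (h (m) (m)) (w))) (g (m)))  →  (u (u (h (m) (m)) (w)) (g (m)))
2. (u (u (h (m) (m)) (w)) (g (m)))  →  (u (u (m) (w)) (g (m)))


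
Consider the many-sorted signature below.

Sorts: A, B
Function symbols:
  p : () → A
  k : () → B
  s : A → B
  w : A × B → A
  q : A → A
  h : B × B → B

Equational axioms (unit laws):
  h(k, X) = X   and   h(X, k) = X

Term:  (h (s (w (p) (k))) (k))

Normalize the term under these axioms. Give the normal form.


1. (h (s (w (p) (k))) (k))  →  (s (w (p) (k)))

normal form = (s (w (p) (k)))


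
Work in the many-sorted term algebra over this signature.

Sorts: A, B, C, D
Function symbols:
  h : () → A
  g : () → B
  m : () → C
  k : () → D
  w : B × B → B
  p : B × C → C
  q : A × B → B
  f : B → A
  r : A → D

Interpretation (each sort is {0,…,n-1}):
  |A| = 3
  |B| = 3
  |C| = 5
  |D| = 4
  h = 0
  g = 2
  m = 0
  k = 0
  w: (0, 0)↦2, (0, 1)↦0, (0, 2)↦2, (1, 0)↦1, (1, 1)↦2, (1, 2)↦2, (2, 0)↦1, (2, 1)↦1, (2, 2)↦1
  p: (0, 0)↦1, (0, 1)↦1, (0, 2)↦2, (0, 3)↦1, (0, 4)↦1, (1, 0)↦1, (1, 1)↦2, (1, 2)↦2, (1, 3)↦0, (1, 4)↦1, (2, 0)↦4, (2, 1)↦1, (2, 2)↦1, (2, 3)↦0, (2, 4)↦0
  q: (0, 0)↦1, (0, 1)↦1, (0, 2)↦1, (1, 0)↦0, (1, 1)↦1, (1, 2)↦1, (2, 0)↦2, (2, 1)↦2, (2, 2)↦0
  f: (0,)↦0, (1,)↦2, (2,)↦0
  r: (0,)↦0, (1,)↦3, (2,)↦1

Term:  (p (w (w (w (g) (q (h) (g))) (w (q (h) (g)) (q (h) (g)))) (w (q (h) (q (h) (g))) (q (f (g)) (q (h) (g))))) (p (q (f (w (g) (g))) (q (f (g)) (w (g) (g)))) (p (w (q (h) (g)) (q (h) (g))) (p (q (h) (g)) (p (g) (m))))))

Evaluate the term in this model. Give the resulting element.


value = 2

  g = 2
  h = 0
  g = 2
  (q (h) (g)) = q(0, 2) = 1
  (w (g) (q (h) (g))) = w(2, 1) = 1
  h = 0
  g = 2
  (q (h) (g)) = q(0, 2) = 1
  h = 0
  g = 2
  (q (h) (g)) = q(0, 2) = 1
  (w (q (h) (g)) (q (h) (g))) = w(1, 1) = 2
  (w (w (g) (q (h) (g))) (w (q (h) (g)) (q (h) (g)))) = w(1, 2) = 2
  h = 0
  h = 0
  g = 2
  (q (h) (g)) = q(0, 2) = 1
  (q (h) (q (h) (g))) = q(0, 1) = 1
  g = 2
  (f (g)) = f(2,) = 0
  h = 0
  g = 2
  (q (h) (g)) = q(0, 2) = 1
  (q (f (g)) (q (h) (g))) = q(0, 1) = 1
  (w (q (h) (q (h) (g))) (q (f (g)) (q (h) (g)))) = w(1, 1) = 2
  (w (w (w (g) (q (h) (g))) (w (q (h) (g)) (q (h) (g)))) (w (q (h) (q (h) (g))) (q (f (g)) (q (h) (g))))) = w(2, 2) = 1
  g = 2
  g = 2
  (w (g) (g)) = w(2, 2) = 1
  (f (w (g) (g))) = f(1,) = 2
  g = 2
  (f (g)) = f(2,) = 0
  g = 2
  g = 2
  (w (g) (g)) = w(2, 2) = 1
  (q (f (g)) (w (g) (g))) = q(0, 1) = 1
  (q (f (w (g) (g))) (q (f (g)) (w (g) (g)))) = q(2, 1) = 2
  h = 0
  g = 2
  (q (h) (g)) = q(0, 2) = 1
  h = 0
  g = 2
  (q (h) (g)) = q(0, 2) = 1
  (w (q (h) (g)) (q (h) (g))) = w(1, 1) = 2
  h = 0
  g = 2
  (q (h) (g)) = q(0, 2) = 1
  g = 2
  m = 0
  (p (g) (m)) = p(2, 0) = 4
  (p (q (h) (g)) (p (g) (m))) = p(1, 4) = 1
  (p (w (q (h) (g)) (q (h) (g))) (p (q (h) (g)) (p (g) (m)))) = p(2, 1) = 1
  (p (q (f (w (g) (g))) (q (f (g)) (w (g) (g)))) (p (w (q (h) (g)) (q (h) (g))) (p (q (h) (g)) (p (g) (m))))) = p(2, 1) = 1
  (p (w (w (w (g) (q (h) (g))) (w (q (h) (g)) (q (h) (g)))) (w (q (h) (q (h) (g))) (q (f (g)) (q (h) (g))))) (p (q (f (w (g) (g))) (q (f (g)) (w (g) (g)))) (p (w (q (h) (g)) (q (h) (g))) (p (q (h) (g)) (p (g) (m)))))) = p(1, 1) = 2


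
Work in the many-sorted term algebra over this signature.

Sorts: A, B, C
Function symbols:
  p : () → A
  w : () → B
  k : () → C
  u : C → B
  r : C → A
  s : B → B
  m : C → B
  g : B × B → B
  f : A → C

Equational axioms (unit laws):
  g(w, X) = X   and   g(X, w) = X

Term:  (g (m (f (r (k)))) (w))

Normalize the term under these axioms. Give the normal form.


1. (g (m (f (r (k)))) (w))  →  (m (f (r (k))))

normal form = (m (f (r (k))))


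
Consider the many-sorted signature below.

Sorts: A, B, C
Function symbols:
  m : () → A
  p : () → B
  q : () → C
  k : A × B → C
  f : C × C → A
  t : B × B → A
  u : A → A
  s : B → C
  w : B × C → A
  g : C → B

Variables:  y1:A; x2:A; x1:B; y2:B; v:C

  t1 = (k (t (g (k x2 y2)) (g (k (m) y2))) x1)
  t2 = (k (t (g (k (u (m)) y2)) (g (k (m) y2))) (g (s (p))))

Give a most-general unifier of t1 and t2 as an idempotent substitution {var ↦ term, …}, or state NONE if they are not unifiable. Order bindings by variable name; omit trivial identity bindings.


{x1 ↦ (g (s (p))), x2 ↦ (u (m))}


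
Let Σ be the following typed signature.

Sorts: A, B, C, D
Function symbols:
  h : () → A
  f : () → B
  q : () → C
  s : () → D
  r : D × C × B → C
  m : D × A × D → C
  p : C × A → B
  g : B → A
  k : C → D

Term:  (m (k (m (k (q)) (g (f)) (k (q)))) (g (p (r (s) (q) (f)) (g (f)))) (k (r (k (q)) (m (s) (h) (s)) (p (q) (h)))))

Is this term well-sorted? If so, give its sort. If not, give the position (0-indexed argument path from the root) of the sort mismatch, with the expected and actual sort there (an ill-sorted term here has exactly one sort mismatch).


well-sorted; sort = C

        (q) : C
      (k (q)) : D
        (f) : B
      (g (f)) : A
        (q) : C
      (k (q)) : D
    (m (k (q)) (g (f)) (k (q))) : C
  (k (m (k (q)) (g (f)) (k (q)))) : D
        (s) : D
        (q) : C
        (f) : B
      (r (s) (q) (f)) : C
        (f) : B
      (g (f)) : A
    (p (r (s) (q) (f)) (g (f))) : B
  (g (p (r (s) (q) (f)) (g (f)))) : A
        (q) : C
      (k (q)) : D
        (s) : D
        (h) : A
        (s) : D
      (m (s) (h) (s)) : C
        (q) : C
        (h) : A
      (p (q) (h)) : B
    (r (k (q)) (m (s) (h) (s)) (p (q) (h))) : C
  (k (r (k (q)) (m (s) (h) (s)) (p (q) (h)))) : D
(m (k (m (k (q)) (g (f)) (k (q)))) (g (p (r (s) (q) (f)) (g (f)))) (k (r (k (q)) (m (s) (h) (s)) (p (q) (h))))) : C


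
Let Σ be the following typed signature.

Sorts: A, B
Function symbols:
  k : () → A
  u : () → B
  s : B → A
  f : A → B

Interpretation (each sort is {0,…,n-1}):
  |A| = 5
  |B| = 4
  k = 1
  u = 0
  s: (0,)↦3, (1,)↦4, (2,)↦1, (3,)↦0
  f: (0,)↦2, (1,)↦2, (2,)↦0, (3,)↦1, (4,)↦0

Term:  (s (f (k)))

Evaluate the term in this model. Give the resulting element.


  k = 1
  (f (k)) = f(1,) = 2
  (s (f (k))) = s(2,) = 1

value = 1


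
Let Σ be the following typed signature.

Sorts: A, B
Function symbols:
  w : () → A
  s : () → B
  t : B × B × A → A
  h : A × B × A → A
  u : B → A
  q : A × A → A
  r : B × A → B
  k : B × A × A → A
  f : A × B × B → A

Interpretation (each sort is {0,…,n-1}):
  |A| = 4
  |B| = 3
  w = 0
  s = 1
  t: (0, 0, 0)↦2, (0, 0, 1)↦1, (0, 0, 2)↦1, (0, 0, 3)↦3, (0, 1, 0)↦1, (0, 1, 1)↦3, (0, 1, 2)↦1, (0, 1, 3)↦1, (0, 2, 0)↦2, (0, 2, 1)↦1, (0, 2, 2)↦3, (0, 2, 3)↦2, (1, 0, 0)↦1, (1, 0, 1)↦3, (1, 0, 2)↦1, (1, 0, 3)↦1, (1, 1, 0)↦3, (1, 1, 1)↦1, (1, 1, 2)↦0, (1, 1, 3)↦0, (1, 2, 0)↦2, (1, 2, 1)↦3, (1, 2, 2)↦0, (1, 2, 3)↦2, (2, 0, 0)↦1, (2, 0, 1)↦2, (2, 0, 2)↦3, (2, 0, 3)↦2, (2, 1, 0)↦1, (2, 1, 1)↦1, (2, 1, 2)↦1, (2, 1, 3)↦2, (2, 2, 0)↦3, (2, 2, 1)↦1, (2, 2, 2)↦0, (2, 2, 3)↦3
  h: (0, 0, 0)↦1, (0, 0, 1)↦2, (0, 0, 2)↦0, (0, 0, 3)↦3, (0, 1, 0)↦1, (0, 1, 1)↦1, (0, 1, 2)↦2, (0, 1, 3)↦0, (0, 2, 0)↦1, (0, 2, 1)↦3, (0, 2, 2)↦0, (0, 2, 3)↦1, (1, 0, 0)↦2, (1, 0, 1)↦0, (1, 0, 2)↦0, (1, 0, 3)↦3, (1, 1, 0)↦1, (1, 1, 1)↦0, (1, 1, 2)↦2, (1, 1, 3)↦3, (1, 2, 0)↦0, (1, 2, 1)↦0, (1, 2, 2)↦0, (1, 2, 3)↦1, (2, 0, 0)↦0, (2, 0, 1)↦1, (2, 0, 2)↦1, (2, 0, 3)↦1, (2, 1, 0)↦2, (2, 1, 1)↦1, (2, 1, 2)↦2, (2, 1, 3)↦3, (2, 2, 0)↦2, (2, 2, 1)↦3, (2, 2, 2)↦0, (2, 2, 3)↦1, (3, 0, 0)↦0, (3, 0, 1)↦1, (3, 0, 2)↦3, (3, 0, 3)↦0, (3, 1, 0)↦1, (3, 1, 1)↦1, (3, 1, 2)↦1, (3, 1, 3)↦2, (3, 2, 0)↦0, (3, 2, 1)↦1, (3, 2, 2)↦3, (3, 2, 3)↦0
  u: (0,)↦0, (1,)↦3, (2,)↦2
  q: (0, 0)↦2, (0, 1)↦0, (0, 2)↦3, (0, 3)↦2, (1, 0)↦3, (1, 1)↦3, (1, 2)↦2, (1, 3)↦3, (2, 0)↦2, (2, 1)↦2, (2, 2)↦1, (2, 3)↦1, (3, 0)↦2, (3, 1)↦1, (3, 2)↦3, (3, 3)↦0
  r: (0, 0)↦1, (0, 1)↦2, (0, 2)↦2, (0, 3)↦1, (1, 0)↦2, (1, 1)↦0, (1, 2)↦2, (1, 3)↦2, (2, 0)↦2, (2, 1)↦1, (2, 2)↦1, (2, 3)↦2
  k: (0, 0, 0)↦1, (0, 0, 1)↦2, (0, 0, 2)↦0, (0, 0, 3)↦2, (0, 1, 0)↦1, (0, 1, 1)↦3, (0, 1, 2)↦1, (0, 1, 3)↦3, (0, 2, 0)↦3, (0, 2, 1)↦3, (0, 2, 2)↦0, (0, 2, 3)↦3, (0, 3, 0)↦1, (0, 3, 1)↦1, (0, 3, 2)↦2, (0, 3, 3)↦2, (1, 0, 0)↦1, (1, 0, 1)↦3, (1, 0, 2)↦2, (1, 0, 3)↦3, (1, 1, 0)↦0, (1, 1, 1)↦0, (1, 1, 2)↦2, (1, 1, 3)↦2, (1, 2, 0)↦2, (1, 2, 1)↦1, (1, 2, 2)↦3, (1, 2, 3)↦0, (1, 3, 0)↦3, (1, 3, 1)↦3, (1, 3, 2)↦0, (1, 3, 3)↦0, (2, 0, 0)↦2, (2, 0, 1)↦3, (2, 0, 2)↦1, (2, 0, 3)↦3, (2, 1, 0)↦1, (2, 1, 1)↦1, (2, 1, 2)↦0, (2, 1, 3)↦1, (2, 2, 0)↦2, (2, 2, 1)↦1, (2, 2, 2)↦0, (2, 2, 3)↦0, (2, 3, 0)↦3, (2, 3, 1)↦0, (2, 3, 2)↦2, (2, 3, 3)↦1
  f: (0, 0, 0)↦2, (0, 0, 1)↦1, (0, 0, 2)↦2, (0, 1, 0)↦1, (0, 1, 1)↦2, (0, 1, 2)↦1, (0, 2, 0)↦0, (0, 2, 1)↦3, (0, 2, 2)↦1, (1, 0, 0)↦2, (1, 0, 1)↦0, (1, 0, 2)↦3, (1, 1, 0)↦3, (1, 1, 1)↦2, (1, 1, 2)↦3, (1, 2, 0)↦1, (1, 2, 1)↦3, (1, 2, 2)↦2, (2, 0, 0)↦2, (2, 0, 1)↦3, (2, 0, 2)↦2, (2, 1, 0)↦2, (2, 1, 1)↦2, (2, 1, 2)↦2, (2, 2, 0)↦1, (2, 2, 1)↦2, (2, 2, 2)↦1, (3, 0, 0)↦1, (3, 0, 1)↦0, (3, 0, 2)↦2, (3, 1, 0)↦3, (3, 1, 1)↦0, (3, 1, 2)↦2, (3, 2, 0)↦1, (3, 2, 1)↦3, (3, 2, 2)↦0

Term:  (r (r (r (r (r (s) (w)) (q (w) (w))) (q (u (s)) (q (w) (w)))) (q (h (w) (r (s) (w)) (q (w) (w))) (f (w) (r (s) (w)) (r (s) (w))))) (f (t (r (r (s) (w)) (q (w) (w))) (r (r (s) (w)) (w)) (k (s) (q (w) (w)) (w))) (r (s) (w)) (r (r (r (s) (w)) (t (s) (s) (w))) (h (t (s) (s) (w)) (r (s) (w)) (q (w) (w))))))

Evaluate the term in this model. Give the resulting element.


  s = 1
  w = 0
  (r (s) (w)) = r(1, 0) = 2
  w = 0
  w = 0
  (q (w) (w)) = q(0, 0) = 2
  (r (r (s) (w)) (q (w) (w))) = r(2, 2) = 1
  s = 1
  (u (s)) = u(1,) = 3
  w = 0
  w = 0
  (q (w) (w)) = q(0, 0) = 2
  (q (u (s)) (q (w) (w))) = q(3, 2) = 3
  (r (r (r (s) (w)) (q (w) (w))) (q (u (s)) (q (w) (w)))) = r(1, 3) = 2
  w = 0
  s = 1
  w = 0
  (r (s) (w)) = r(1, 0) = 2
  w = 0
  w = 0
  (q (w) (w)) = q(0, 0) = 2
  (h (w) (r (s) (w)) (q (w) (w))) = h(0, 2, 2) = 0
  w = 0
  s = 1
  w = 0
  (r (s) (w)) = r(1, 0) = 2
  s = 1
  w = 0
  (r (s) (w)) = r(1, 0) = 2
  (f (w) (r (s) (w)) (r (s) (w))) = f(0, 2, 2) = 1
  (q (h (w) (r (s) (w)) (q (w) (w))) (f (w) (r (s) (w)) (r (s) (w)))) = q(0, 1) = 0
  (r (r (r (r (s) (w)) (q (w) (w))) (q (u (s)) (q (w) (w)))) (q (h (w) (r (s) (w)) (q (w) (w))) (f (w) (r (s) (w)) (r (s) (w))))) = r(2, 0) = 2
  s = 1
  w = 0
  (r (s) (w)) = r(1, 0) = 2
  w = 0
  w = 0
  (q (w) (w)) = q(0, 0) = 2
  (r (r (s) (w)) (q (w) (w))) = r(2, 2) = 1
  s = 1
  w = 0
  (r (s) (w)) = r(1, 0) = 2
  w = 0
  (r (r (s) (w)) (w)) = r(2, 0) = 2
  s = 1
  w = 0
  w = 0
  (q (w) (w)) = q(0, 0) = 2
  w = 0
  (k (s) (q (w) (w)) (w)) = k(1, 2, 0) = 2
  (t (r (r (s) (w)) (q (w) (w))) (r (r (s) (w)) (w)) (k (s) (q (w) (w)) (w))) = t(1, 2, 2) = 0
  s = 1
  w = 0
  (r (s) (w)) = r(1, 0) = 2
  s = 1
  w = 0
  (r (s) (w)) = r(1, 0) = 2
  s = 1
  s = 1
  w = 0
  (t (s) (s) (w)) = t(1, 1, 0) = 3
  (r (r (s) (w)) (t (s) (s) (w))) = r(2, 3) = 2
  s = 1
  s = 1
  w = 0
  (t (s) (s) (w)) = t(1, 1, 0) = 3
  s = 1
  w = 0
  (r (s) (w)) = r(1, 0) = 2
  w = 0
  w = 0
  (q (w) (w)) = q(0, 0) = 2
  (h (t (s) (s) (w)) (r (s) (w)) (q (w) (w))) = h(3, 2, 2) = 3
  (r (r (r (s) (w)) (t (s) (s) (w))) (h (t (s) (s) (w)) (r (s) (w)) (q (w) (w)))) = r(2, 3) = 2
  (f (t (r (r (s) (w)) (q (w) (w))) (r (r (s) (w)) (w)) (k (s) (q (w) (w)) (w))) (r (s) (w)) (r (r (r (s) (w)) (t (s) (s) (w))) (h (t (s) (s) (w)) (r (s) (w)) (q (w) (w))))) = f(0, 2, 2) = 1
  (r (r (r (r (r (s) (w)) (q (w) (w))) (q (u (s)) (q (w) (w)))) (q (h (w) (r (s) (w)) (q (w) (w))) (f (w) (r (s) (w)) (r (s) (w))))) (f (t (r (r (s) (w)) (q (w) (w))) (r (r (s) (w)) (w)) (k (s) (q (w) (w)) (w))) (r (s) (w)) (r (r (r (s) (w)) (t (s) (s) (w))) (h (t (s) (s) (w)) (r (s) (w)) (q (w) (w)))))) = r(2, 1) = 1

value = 1


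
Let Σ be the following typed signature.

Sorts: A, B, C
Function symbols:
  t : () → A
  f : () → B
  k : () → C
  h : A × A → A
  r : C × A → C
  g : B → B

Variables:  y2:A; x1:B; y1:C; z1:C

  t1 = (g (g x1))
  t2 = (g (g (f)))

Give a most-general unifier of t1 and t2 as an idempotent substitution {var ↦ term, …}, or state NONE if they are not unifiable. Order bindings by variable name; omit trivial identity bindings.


{x1 ↦ (f)}


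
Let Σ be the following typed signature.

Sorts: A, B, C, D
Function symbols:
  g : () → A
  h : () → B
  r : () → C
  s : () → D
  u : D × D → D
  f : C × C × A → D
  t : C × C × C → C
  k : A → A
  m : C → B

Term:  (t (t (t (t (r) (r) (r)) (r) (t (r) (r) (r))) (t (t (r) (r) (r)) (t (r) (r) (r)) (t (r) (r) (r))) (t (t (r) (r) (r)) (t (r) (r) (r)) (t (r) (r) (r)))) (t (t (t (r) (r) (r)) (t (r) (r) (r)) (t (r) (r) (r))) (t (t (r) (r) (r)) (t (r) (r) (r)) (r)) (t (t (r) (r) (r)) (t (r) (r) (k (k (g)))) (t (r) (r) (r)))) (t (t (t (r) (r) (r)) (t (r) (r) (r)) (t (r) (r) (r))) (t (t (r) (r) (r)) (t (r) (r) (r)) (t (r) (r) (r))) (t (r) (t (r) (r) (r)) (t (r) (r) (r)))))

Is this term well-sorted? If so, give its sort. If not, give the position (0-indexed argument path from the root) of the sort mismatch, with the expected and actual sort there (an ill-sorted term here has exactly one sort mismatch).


ill-sorted at position [1, 2, 1, 2]: expected C, got A

        (r) : C
        (r) : C
        (r) : C
      (t (r) (r) (r)) : C
      (r) : C
        (r) : C
        (r) : C
        (r) : C
      (t (r) (r) (r)) : C
    (t (t (r) (r) (r)) (r) (t (r) (r) (r))) : C
        (r) : C
        (r) : C
        (r) : C
      (t (r) (r) (r)) : C
        (r) : C
        (r) : C
        (r) : C
      (t (r) (r) (r)) : C
        (r) : C
        (r) : C
        (r) : C
      (t (r) (r) (r)) : C
    (t (t (r) (r) (r)) (t (r) (r) (r)) (t (r) (r) (r))) : C
        (r) : C
        (r) : C
        (r) : C
      (t (r) (r) (r)) : C
        (r) : C
        (r) : C
        (r) : C
      (t (r) (r) (r)) : C
        (r) : C
        (r) : C
        (r) : C
      (t (r) (r) (r)) : C
    (t (t (r) (r) (r)) (t (r) (r) (r)) (t (r) (r) (r))) : C
  (t (t (t (r) (r) (r)) (r) (t (r) (r) (r))) (t (t (r) (r) (r)) (t (r) (r) (r)) (t (r) (r) (r))) (t (t (r) (r) (r)) (t (r) (r) (r)) (t (r) (r) (r)))) : C
        (r) : C
        (r) : C
        (r) : C
      (t (r) (r) (r)) : C
        (r) : C
        (r) : C
        (r) : C
      (t (r) (r) (r)) : C
        (r) : C
        (r) : C
        (r) : C
      (t (r) (r) (r)) : C
    (t (t (r) (r) (r)) (t (r) (r) (r)) (t (r) (r) (r))) : C
        (r) : C
        (r) : C
        (r) : C
      (t (r) (r) (r)) : C
        (r) : C
        (r) : C
        (r) : C
      (t (r) (r) (r)) : C
      (r) : C
    (t (t (r) (r) (r)) (t (r) (r) (r)) (r)) : C
        (r) : C
        (r) : C
        (r) : C
      (t (r) (r) (r)) : C
        (r) : C
        (r) : C
            (g) : A
          (k (g)) : A
        (k (k (g))) : A
      (t (r) (r) (k (k (g)))) : ✗ arg 2 at [1, 2, 1, 2] has sort A, expected C
        (r) : C
        (r) : C
        (r) : C
      (t (r) (r) (r)) : C
        (r) : C
        (r) : C
        (r) : C
      (t (r) (r) (r)) : C
        (r) : C
        (r) : C
        (r) : C
      (t (r) (r) (r)) : C
        (r) : C
        (r) : C
        (r) : C
      (t (r) (r) (r)) : C
    (t (t (r) (r) (r)) (t (r) (r) (r)) (t (r) (r) (r))) : C
        (r) : C
        (r) : C
        (r) : C
      (t (r) (r) (r)) : C
        (r) : C
        (r) : C
        (r) : C
      (t (r) (r) (r)) : C
        (r) : C
        (r) : C
        (r) : C
      (t (r) (r) (r)) : C
    (t (t (r) (r) (r)) (t (r) (r) (r)) (t (r) (r) (r))) : C
      (r) : C
        (r) : C
        (r) : C
        (r) : C
      (t (r) (r) (r)) : C
        (r) : C
        (r) : C
        (r) : C
      (t (r) (r) (r)) : C
    (t (r) (t (r) (r) (r)) (t (r) (r) (r))) : C
  (t (t (t (r) (r) (r)) (t (r) (r) (r)) (t (r) (r) (r))) (t (t (r) (r) (r)) (t (r) (r) (r)) (t (r) (r) (r))) (t (r) (t (r) (r) (r)) (t (r) (r) (r)))) : C
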